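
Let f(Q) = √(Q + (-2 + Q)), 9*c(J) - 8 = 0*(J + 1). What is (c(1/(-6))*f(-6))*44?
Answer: 352*I*√14/9 ≈ 146.34*I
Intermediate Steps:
c(J) = 8/9 (c(J) = 8/9 + (0*(J + 1))/9 = 8/9 + (0*(1 + J))/9 = 8/9 + (⅑)*0 = 8/9 + 0 = 8/9)
f(Q) = √(-2 + 2*Q)
(c(1/(-6))*f(-6))*44 = (8*√(-2 + 2*(-6))/9)*44 = (8*√(-2 - 12)/9)*44 = (8*√(-14)/9)*44 = (8*(I*√14)/9)*44 = (8*I*√14/9)*44 = 352*I*√14/9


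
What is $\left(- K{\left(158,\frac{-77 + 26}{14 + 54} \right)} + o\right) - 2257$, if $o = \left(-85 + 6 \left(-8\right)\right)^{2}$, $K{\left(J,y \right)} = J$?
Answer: $15274$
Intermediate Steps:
$o = 17689$ ($o = \left(-85 - 48\right)^{2} = \left(-133\right)^{2} = 17689$)
$\left(- K{\left(158,\frac{-77 + 26}{14 + 54} \right)} + o\right) - 2257 = \left(\left(-1\right) 158 + 17689\right) - 2257 = \left(-158 + 17689\right) - 2257 = 17531 - 2257 = 15274$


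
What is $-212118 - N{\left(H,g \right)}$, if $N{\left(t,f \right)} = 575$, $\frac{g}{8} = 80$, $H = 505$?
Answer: $-212693$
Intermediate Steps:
$g = 640$ ($g = 8 \cdot 80 = 640$)
$-212118 - N{\left(H,g \right)} = -212118 - 575 = -212693$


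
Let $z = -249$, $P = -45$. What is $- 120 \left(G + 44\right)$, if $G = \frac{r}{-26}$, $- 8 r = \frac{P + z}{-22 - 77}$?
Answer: $- \frac{755285}{143} \approx -5281.7$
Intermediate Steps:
$r = - \frac{49}{132}$ ($r = - \frac{\left(-45 - 249\right) \frac{1}{-22 - 77}}{8} = - \frac{\left(-294\right) \frac{1}{-99}}{8} = - \frac{\left(-294\right) \left(- \frac{1}{99}\right)}{8} = \left(- \frac{1}{8}\right) \frac{98}{33} = - \frac{49}{132} \approx -0.37121$)
$G = \frac{49}{3432}$ ($G = - \frac{49}{132 \left(-26\right)} = \left(- \frac{49}{132}\right) \left(- \frac{1}{26}\right) = \frac{49}{3432} \approx 0.014277$)
$- 120 \left(G + 44\right) = - 120 \left(\frac{49}{3432} + 44\right) = \left(-120\right) \frac{151057}{3432} = - \frac{755285}{143}$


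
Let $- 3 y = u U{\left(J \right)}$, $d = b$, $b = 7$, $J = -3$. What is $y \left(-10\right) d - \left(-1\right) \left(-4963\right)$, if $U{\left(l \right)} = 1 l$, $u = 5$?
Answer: $-5313$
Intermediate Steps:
$d = 7$
$U{\left(l \right)} = l$
$y = 5$ ($y = - \frac{5 \left(-3\right)}{3} = \left(- \frac{1}{3}\right) \left(-15\right) = 5$)
$y \left(-10\right) d - \left(-1\right) \left(-4963\right) = 5 \left(-10\right) 7 - \left(-1\right) \left(-4963\right) = \left(-50\right) 7 - 4963 = -350 - 4963 = -5313$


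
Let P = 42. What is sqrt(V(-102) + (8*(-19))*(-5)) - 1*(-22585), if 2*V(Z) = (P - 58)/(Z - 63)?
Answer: 22585 + 4*sqrt(1293270)/165 ≈ 22613.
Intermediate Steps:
V(Z) = -8/(-63 + Z) (V(Z) = ((42 - 58)/(Z - 63))/2 = (-16/(-63 + Z))/2 = -8/(-63 + Z))
sqrt(V(-102) + (8*(-19))*(-5)) - 1*(-22585) = sqrt(-8/(-63 - 102) + (8*(-19))*(-5)) - 1*(-22585) = sqrt(-8/(-165) - 152*(-5)) + 22585 = sqrt(-8*(-1/165) + 760) + 22585 = sqrt(8/165 + 760) + 22585 = sqrt(125408/165) + 22585 = 4*sqrt(1293270)/165 + 22585 = 22585 + 4*sqrt(1293270)/165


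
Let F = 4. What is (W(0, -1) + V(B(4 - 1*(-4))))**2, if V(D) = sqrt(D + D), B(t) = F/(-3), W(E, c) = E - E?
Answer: -8/3 ≈ -2.6667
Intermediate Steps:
W(E, c) = 0
B(t) = -4/3 (B(t) = 4/(-3) = 4*(-1/3) = -4/3)
V(D) = sqrt(2)*sqrt(D) (V(D) = sqrt(2*D) = sqrt(2)*sqrt(D))
(W(0, -1) + V(B(4 - 1*(-4))))**2 = (0 + sqrt(2)*sqrt(-4/3))**2 = (0 + sqrt(2)*(2*I*sqrt(3)/3))**2 = (0 + 2*I*sqrt(6)/3)**2 = (2*I*sqrt(6)/3)**2 = -8/3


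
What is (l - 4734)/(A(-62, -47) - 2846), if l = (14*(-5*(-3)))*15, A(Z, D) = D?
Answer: 144/263 ≈ 0.54753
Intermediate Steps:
l = 3150 (l = (14*15)*15 = 210*15 = 3150)
(l - 4734)/(A(-62, -47) - 2846) = (3150 - 4734)/(-47 - 2846) = -1584/(-2893) = -1584*(-1/2893) = 144/263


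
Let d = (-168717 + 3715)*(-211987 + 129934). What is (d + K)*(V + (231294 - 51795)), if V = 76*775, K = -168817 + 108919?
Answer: 3227648112337992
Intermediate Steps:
K = -59898
d = 13538909106 (d = -165002*(-82053) = 13538909106)
V = 58900
(d + K)*(V + (231294 - 51795)) = (13538909106 - 59898)*(58900 + (231294 - 51795)) = 13538849208*(58900 + 179499) = 13538849208*238399 = 3227648112337992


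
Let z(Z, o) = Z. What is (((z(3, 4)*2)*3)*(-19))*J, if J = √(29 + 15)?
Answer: -684*√11 ≈ -2268.6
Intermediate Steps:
J = 2*√11 (J = √44 = 2*√11 ≈ 6.6332)
(((z(3, 4)*2)*3)*(-19))*J = (((3*2)*3)*(-19))*(2*√11) = ((6*3)*(-19))*(2*√11) = (18*(-19))*(2*√11) = -684*√11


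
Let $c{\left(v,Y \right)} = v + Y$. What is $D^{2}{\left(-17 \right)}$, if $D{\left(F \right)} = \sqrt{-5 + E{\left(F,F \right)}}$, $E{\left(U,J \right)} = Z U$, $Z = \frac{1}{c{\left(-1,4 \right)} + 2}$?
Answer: $- \frac{42}{5} \approx -8.4$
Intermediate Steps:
$c{\left(v,Y \right)} = Y + v$
$Z = \frac{1}{5}$ ($Z = \frac{1}{\left(4 - 1\right) + 2} = \frac{1}{3 + 2} = \frac{1}{5} \approx 0.2$)
$E{\left(U,J \right)} = \frac{U}{5}$
$D{\left(F \right)} = \sqrt{-5 + \frac{F}{5}}$
$D^{2}{\left(-17 \right)} = \left(\frac{\sqrt{-125 + 5 \left(-17\right)}}{5}\right)^{2} = \left(\frac{\sqrt{-125 - 85}}{5}\right)^{2} = \left(\frac{\sqrt{-210}}{5}\right)^{2} = \left(\frac{i \sqrt{210}}{5}\right)^{2} = - \frac{42}{5}$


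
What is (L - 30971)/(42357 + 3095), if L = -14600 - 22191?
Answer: -33881/22726 ≈ -1.4908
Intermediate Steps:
L = -36791
(L - 30971)/(42357 + 3095) = (-36791 - 30971)/(42357 + 3095) = -67762/45452 = -67762*1/45452 = -33881/22726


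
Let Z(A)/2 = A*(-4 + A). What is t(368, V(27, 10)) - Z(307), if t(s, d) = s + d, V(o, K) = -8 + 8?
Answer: -185674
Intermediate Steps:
V(o, K) = 0
Z(A) = 2*A*(-4 + A) (Z(A) = 2*(A*(-4 + A)) = 2*A*(-4 + A))
t(s, d) = d + s
t(368, V(27, 10)) - Z(307) = (0 + 368) - 2*307*(-4 + 307) = 368 - 2*307*303 = 368 - 1*186042 = 368 - 186042 = -185674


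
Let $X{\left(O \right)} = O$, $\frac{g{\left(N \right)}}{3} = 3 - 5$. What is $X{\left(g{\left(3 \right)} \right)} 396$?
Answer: $-2376$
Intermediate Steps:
$g{\left(N \right)} = -6$ ($g{\left(N \right)} = 3 \left(3 - 5\right) = 3 \left(-2\right) = -6$)
$X{\left(g{\left(3 \right)} \right)} 396 = \left(-6\right) 396 = -2376$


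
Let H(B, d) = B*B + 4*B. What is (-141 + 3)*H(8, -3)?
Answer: -13248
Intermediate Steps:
H(B, d) = B² + 4*B
(-141 + 3)*H(8, -3) = (-141 + 3)*(8*(4 + 8)) = -1104*12 = -138*96 = -13248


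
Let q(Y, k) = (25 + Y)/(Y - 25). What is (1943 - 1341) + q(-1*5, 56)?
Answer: 1804/3 ≈ 601.33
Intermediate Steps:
q(Y, k) = (25 + Y)/(-25 + Y)
(1943 - 1341) + q(-1*5, 56) = (1943 - 1341) + (25 - 1*5)/(-25 - 1*5) = 602 + (25 - 5)/(-25 - 5) = 602 + 20/(-30) = 602 - 1/30*20 = 602 - ⅔ = 1804/3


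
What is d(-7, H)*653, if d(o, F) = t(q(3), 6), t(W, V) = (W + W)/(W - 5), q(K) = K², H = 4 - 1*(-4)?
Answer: 5877/2 ≈ 2938.5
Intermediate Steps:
H = 8 (H = 4 + 4 = 8)
t(W, V) = 2*W/(-5 + W) (t(W, V) = (2*W)/(-5 + W) = 2*W/(-5 + W))
d(o, F) = 9/2 (d(o, F) = 2*3²/(-5 + 3²) = 2*9/(-5 + 9) = 2*9/4 = 2*9*(¼) = 9/2)
d(-7, H)*653 = (9/2)*653 = 5877/2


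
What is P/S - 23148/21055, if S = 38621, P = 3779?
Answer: -814432063/813165155 ≈ -1.0016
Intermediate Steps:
P/S - 23148/21055 = 3779/38621 - 23148/21055 = -814432063/813165155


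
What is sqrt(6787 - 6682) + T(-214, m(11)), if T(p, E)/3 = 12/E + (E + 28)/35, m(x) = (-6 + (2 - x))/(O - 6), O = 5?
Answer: 213/35 + sqrt(105) ≈ 16.333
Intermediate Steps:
m(x) = 4 + x (m(x) = (-6 + (2 - x))/(5 - 6) = (-4 - x)/(-1) = (-4 - x)*(-1) = 4 + x)
T(p, E) = 12/5 + 36/E + 3*E/35 (T(p, E) = 3*(12/E + (E + 28)/35) = 3*(12/E + (28 + E)*(1/35)) = 3*(12/E + (4/5 + E/35)) = 3*(4/5 + 12/E + E/35) = 12/5 + 36/E + 3*E/35)
sqrt(6787 - 6682) + T(-214, m(11)) = sqrt(6787 - 6682) + 3*(420 + (4 + 11)*(28 + (4 + 11)))/(35*(4 + 11)) = sqrt(105) + (3/35)*(420 + 15*(28 + 15))/15 = sqrt(105) + (3/35)*(1/15)*(420 + 15*43) = sqrt(105) + (3/35)*(1/15)*(420 + 645) = sqrt(105) + (3/35)*(1/15)*1065 = sqrt(105) + 213/35 = 213/35 + sqrt(105)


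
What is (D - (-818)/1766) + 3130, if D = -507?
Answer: 2316518/883 ≈ 2623.5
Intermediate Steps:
(D - (-818)/1766) + 3130 = (-507 - (-818)/1766) + 3130 = (-507 - 1*(-409/883)) + 3130 = (-507 + 409/883) + 3130 = -447272/883 + 3130 = 2316518/883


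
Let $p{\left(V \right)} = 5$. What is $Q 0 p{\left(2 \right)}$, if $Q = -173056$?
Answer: $0$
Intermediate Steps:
$Q 0 p{\left(2 \right)} = - 173056 \cdot 0 \cdot 5 = \left(-173056\right) 0 = 0$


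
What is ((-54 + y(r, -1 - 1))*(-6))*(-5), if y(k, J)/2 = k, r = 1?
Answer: -1560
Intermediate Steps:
y(k, J) = 2*k
((-54 + y(r, -1 - 1))*(-6))*(-5) = ((-54 + 2*1)*(-6))*(-5) = ((-54 + 2)*(-6))*(-5) = -52*(-6)*(-5) = 312*(-5) = -1560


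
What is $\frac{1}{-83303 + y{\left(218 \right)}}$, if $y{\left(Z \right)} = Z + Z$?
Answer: $- \frac{1}{82867} \approx -1.2068 \cdot 10^{-5}$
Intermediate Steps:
$y{\left(Z \right)} = 2 Z$
$\frac{1}{-83303 + y{\left(218 \right)}} = \frac{1}{-83303 + 2 \cdot 218} = \frac{1}{-83303 + 436} = \frac{1}{-82867} = - \frac{1}{82867}$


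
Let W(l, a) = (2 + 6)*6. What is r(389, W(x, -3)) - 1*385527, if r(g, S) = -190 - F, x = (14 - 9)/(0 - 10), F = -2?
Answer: -385715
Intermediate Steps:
x = -½ (x = 5/(-10) = 5*(-⅒) = -½ ≈ -0.50000)
W(l, a) = 48 (W(l, a) = 8*6 = 48)
r(g, S) = -188 (r(g, S) = -190 - 1*(-2) = -190 + 2 = -188)
r(389, W(x, -3)) - 1*385527 = -188 - 1*385527 = -188 - 385527 = -385715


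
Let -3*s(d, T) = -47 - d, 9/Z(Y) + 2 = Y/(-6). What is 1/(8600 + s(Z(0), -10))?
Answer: 6/51685 ≈ 0.00011609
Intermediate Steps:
Z(Y) = 9/(-2 - Y/6) (Z(Y) = 9/(-2 + Y/(-6)) = 9/(-2 + Y*(-1/6)) = 9/(-2 - Y/6))
s(d, T) = 47/3 + d/3 (s(d, T) = -(-47 - d)/3 = 47/3 + d/3)
1/(8600 + s(Z(0), -10)) = 1/(8600 + (47/3 + (-54/(12 + 0))/3)) = 1/(8600 + (47/3 + (-54/12)/3)) = 1/(8600 + (47/3 + (-54*1/12)/3)) = 1/(8600 + (47/3 + (1/3)*(-9/2))) = 1/(8600 + (47/3 - 3/2)) = 1/(8600 + 85/6) = 1/(51685/6) = 6/51685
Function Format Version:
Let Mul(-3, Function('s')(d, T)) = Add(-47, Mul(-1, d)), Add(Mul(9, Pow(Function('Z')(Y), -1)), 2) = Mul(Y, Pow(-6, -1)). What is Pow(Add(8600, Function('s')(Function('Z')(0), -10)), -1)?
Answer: Rational(6, 51685) ≈ 0.00011609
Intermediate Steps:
Function('Z')(Y) = Mul(9, Pow(Add(-2, Mul(Rational(-1, 6), Y)), -1)) (Function('Z')(Y) = Mul(9, Pow(Add(-2, Mul(Y, Pow(-6, -1))), -1)) = Mul(9, Pow(Add(-2, Mul(Y, Rational(-1, 6))), -1)) = Mul(9, Pow(Add(-2, Mul(Rational(-1, 6), Y)), -1)))
Function('s')(d, T) = Add(Rational(47, 3), Mul(Rational(1, 3), d)) (Function('s')(d, T) = Mul(Rational(-1, 3), Add(-47, Mul(-1, d))) = Add(Rational(47, 3), Mul(Rational(1, 3), d)))
Pow(Add(8600, Function('s')(Function('Z')(0), -10)), -1) = Pow(Add(8600, Add(Rational(47, 3), Mul(Rational(1, 3), Mul(-54, Pow(Add(12, 0), -1))))), -1) = Pow(Add(8600, Add(Rational(47, 3), Mul(Rational(1, 3), Mul(-54, Pow(12, -1))))), -1) = Pow(Add(8600, Add(Rational(47, 3), Mul(Rational(1, 3), Mul(-54, Rational(1, 12))))), -1) = Pow(Add(8600, Add(Rational(47, 3), Mul(Rational(1, 3), Rational(-9, 2)))), -1) = Pow(Add(8600, Add(Rational(47, 3), Rational(-3, 2))), -1) = Pow(Add(8600, Rational(85, 6)), -1) = Pow(Rational(51685, 6), -1) = Rational(6, 51685)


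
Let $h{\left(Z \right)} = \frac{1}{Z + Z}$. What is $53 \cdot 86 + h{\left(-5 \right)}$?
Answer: $\frac{45579}{10} \approx 4557.9$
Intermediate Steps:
$h{\left(Z \right)} = \frac{1}{2 Z}$
$53 \cdot 86 + h{\left(-5 \right)} = 53 \cdot 86 + \frac{1}{2 \left(-5\right)} = 4558 + \frac{1}{2} \left(- \frac{1}{5}\right) = 4558 - \frac{1}{10} = \frac{45579}{10}$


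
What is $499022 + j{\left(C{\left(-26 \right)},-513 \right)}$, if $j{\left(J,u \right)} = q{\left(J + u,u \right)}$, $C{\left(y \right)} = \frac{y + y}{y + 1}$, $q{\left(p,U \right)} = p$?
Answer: $\frac{12462777}{25} \approx 4.9851 \cdot 10^{5}$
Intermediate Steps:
$C{\left(y \right)} = \frac{2 y}{1 + y}$
$j{\left(J,u \right)} = J + u$
$499022 + j{\left(C{\left(-26 \right)},-513 \right)} = 499022 - \left(513 + \frac{52}{1 - 26}\right) = 499022 - \left(513 + \frac{52}{-25}\right) = 499022 - \left(513 + 52 \left(- \frac{1}{25}\right)\right) = 499022 + \left(\frac{52}{25} - 513\right) = 499022 - \frac{12773}{25} = \frac{12462777}{25}$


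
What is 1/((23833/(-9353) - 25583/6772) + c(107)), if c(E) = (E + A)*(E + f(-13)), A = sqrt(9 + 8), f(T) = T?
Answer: 40324980460168345348/404730944920008457778537 - 377106155253732064*sqrt(17)/404730944920008457778537 ≈ 9.5792e-5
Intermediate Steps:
A = sqrt(17) ≈ 4.1231
c(E) = (-13 + E)*(E + sqrt(17)) (c(E) = (E + sqrt(17))*(E - 13) = (E + sqrt(17))*(-13 + E) = (-13 + E)*(E + sqrt(17)))
1/((23833/(-9353) - 25583/6772) + c(107)) = 1/((23833/(-9353) - 25583/6772) + (107**2 - 13*107 - 13*sqrt(17) + 107*sqrt(17))) = 1/((23833*(-1/9353) - 25583*1/6772) + (11449 - 1391 - 13*sqrt(17) + 107*sqrt(17))) = 1/((-23833/9353 - 25583/6772) + (10058 + 94*sqrt(17))) = 1/(-400674875/63338516 + (10058 + 94*sqrt(17))) = 1/(636658119053/63338516 + 94*sqrt(17))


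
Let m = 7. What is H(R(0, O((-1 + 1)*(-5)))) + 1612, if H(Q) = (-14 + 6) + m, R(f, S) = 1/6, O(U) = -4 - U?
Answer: 1611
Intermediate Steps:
R(f, S) = ⅙
H(Q) = -1 (H(Q) = (-14 + 6) + 7 = -8 + 7 = -1)
H(R(0, O((-1 + 1)*(-5)))) + 1612 = -1 + 1612 = 1611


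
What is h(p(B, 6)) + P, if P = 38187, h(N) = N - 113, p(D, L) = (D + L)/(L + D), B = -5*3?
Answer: 38075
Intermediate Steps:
B = -15
p(D, L) = 1 (p(D, L) = (D + L)/(D + L) = 1)
h(N) = -113 + N
h(p(B, 6)) + P = (-113 + 1) + 38187 = -112 + 38187 = 38075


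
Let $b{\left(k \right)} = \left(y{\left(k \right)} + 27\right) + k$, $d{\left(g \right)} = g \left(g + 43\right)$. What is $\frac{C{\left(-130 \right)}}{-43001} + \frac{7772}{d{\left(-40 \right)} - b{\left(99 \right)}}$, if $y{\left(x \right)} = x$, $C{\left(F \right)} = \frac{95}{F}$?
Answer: $- \frac{8689291517}{385718970} \approx -22.528$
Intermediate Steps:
$d{\left(g \right)} = g \left(43 + g\right)$
$b{\left(k \right)} = 27 + 2 k$ ($b{\left(k \right)} = \left(k + 27\right) + k = \left(27 + k\right) + k = 27 + 2 k$)
$\frac{C{\left(-130 \right)}}{-43001} + \frac{7772}{d{\left(-40 \right)} - b{\left(99 \right)}} = \frac{95 \frac{1}{-130}}{-43001} + \frac{7772}{- 40 \left(43 - 40\right) - \left(27 + 2 \cdot 99\right)} = 95 \left(- \frac{1}{130}\right) \left(- \frac{1}{43001}\right) + \frac{7772}{\left(-40\right) 3 - \left(27 + 198\right)} = \left(- \frac{19}{26}\right) \left(- \frac{1}{43001}\right) + \frac{7772}{-120 - 225} = \frac{19}{1118026} + \frac{7772}{-120 - 225} = \frac{19}{1118026} + \frac{7772}{-345} = \frac{19}{1118026} + 7772 \left(- \frac{1}{345}\right) = \frac{19}{1118026} - \frac{7772}{345} = - \frac{8689291517}{385718970}$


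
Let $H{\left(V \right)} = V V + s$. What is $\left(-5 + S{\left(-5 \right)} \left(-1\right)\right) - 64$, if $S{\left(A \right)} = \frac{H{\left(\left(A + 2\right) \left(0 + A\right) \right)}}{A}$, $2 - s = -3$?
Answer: $-23$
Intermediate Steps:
$s = 5$ ($s = 2 - -3 = 2 + 3 = 5$)
$H{\left(V \right)} = 5 + V^{2}$ ($H{\left(V \right)} = V V + 5 = V^{2} + 5 = 5 + V^{2}$)
$S{\left(A \right)} = \frac{5 + A^{2} \left(2 + A\right)^{2}}{A}$ ($S{\left(A \right)} = \frac{5 + \left(\left(A + 2\right) \left(0 + A\right)\right)^{2}}{A} = \frac{5 + \left(\left(2 + A\right) A\right)^{2}}{A} = \frac{5 + \left(A \left(2 + A\right)\right)^{2}}{A} = \frac{5 + A^{2} \left(2 + A\right)^{2}}{A}$)
$\left(-5 + S{\left(-5 \right)} \left(-1\right)\right) - 64 = \left(-5 + \left(\frac{5}{-5} - 5 \left(2 - 5\right)^{2}\right) \left(-1\right)\right) - 64 = \left(-5 + \left(5 \left(- \frac{1}{5}\right) - 5 \left(-3\right)^{2}\right) \left(-1\right)\right) - 64 = \left(-5 + \left(-1 - 45\right) \left(-1\right)\right) - 64 = \left(-5 - -46\right) - 64 = \left(-5 + 46\right) - 64 = 41 - 64 = -23$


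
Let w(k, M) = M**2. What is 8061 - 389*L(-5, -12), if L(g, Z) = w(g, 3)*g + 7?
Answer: 22843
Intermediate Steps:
L(g, Z) = 7 + 9*g (L(g, Z) = 3**2*g + 7 = 9*g + 7 = 7 + 9*g)
8061 - 389*L(-5, -12) = 8061 - 389*(7 + 9*(-5)) = 8061 - 389*(7 - 45) = 8061 - 389*(-38) = 8061 + 14782 = 22843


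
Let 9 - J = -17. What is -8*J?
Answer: -208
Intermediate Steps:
J = 26 (J = 9 - 1*(-17) = 9 + 17 = 26)
-8*J = -8*26 = -208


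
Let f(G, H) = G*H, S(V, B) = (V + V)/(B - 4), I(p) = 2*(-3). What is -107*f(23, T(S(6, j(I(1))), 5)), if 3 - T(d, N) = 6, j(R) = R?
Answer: 7383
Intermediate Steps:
I(p) = -6
S(V, B) = 2*V/(-4 + B) (S(V, B) = (2*V)/(-4 + B) = 2*V/(-4 + B))
T(d, N) = -3 (T(d, N) = 3 - 1*6 = 3 - 6 = -3)
-107*f(23, T(S(6, j(I(1))), 5)) = -2461*(-3) = -107*(-69) = 7383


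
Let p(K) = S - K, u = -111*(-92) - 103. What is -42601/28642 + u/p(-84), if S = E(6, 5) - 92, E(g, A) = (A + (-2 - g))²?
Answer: 289499377/28642 ≈ 10108.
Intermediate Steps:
E(g, A) = (-2 + A - g)²
u = 10109 (u = 10212 - 103 = 10109)
S = -83 (S = (2 + 6 - 1*5)² - 92 = (2 + 6 - 5)² - 92 = 3² - 92 = 9 - 92 = -83)
p(K) = -83 - K
-42601/28642 + u/p(-84) = -42601/28642 + 10109/(-83 - 1*(-84)) = -42601*1/28642 + 10109/(-83 + 84) = -42601/28642 + 10109/1 = -42601/28642 + 10109*1 = -42601/28642 + 10109 = 289499377/28642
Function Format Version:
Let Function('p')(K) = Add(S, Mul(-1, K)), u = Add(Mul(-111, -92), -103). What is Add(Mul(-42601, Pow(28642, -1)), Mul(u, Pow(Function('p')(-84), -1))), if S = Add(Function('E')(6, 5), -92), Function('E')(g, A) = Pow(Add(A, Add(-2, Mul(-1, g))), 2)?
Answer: Rational(289499377, 28642) ≈ 10108.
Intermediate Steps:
Function('E')(g, A) = Pow(Add(-2, A, Mul(-1, g)), 2)
u = 10109 (u = Add(10212, -103) = 10109)
S = -83 (S = Add(Pow(Add(2, 6, Mul(-1, 5)), 2), -92) = Add(Pow(Add(2, 6, -5), 2), -92) = Add(Pow(3, 2), -92) = Add(9, -92) = -83)
Function('p')(K) = Add(-83, Mul(-1, K))
Add(Mul(-42601, Pow(28642, -1)), Mul(u, Pow(Function('p')(-84), -1))) = Add(Mul(-42601, Pow(28642, -1)), Mul(10109, Pow(Add(-83, Mul(-1, -84)), -1))) = Add(Mul(-42601, Rational(1, 28642)), Mul(10109, Pow(Add(-83, 84), -1))) = Add(Rational(-42601, 28642), Mul(10109, Pow(1, -1))) = Add(Rational(-42601, 28642), Mul(10109, 1)) = Add(Rational(-42601, 28642), 10109) = Rational(289499377, 28642)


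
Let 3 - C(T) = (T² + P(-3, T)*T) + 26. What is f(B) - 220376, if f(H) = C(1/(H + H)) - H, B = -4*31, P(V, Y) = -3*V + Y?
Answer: -6773895685/30752 ≈ -2.2028e+5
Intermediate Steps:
P(V, Y) = Y - 3*V
B = -124
C(T) = -23 - T² - T*(9 + T) (C(T) = 3 - ((T² + (T - 3*(-3))*T) + 26) = 3 - ((T² + (T + 9)*T) + 26) = 3 - ((T² + (9 + T)*T) + 26) = 3 - ((T² + T*(9 + T)) + 26) = 3 - (26 + T² + T*(9 + T)) = 3 + (-26 - T² - T*(9 + T)) = -23 - T² - T*(9 + T))
f(H) = -23 - H - 1/(4*H²) - (9 + 1/(2*H))/(2*H) (f(H) = (-23 - (1/(H + H))² - (9 + 1/(H + H))/(H + H)) - H = (-23 - (1/(2*H))² - (9 + 1/(2*H))/(2*H)) - H = (-23 - (1/(2*H))² - 1/(2*H)*(9 + 1/(2*H))) - H = (-23 - 1/(4*H²) - (9 + 1/(2*H))/(2*H)) - H = -23 - H - 1/(4*H²) - (9 + 1/(2*H))/(2*H))
f(B) - 220376 = (-23 - 1*(-124) - 9/2/(-124) - ½/(-124)²) - 220376 = (-23 + 124 - 9/2*(-1/124) - ½*1/15376) - 220376 = (-23 + 124 + 9/248 - 1/30752) - 220376 = 3107067/30752 - 220376 = -6773895685/30752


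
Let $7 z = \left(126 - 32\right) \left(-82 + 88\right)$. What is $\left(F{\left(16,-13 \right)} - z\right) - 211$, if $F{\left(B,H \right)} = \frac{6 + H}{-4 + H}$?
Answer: $- \frac{34648}{119} \approx -291.16$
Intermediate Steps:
$F{\left(B,H \right)} = \frac{6 + H}{-4 + H}$
$z = \frac{564}{7}$ ($z = \frac{\left(126 - 32\right) \left(-82 + 88\right)}{7} = \frac{94 \cdot 6}{7} = \frac{1}{7} \cdot 564 = \frac{564}{7} \approx 80.571$)
$\left(F{\left(16,-13 \right)} - z\right) - 211 = \left(\frac{6 - 13}{-4 - 13} - \frac{564}{7}\right) - 211 = \left(\frac{1}{-17} \left(-7\right) - \frac{564}{7}\right) - 211 = \left(\left(- \frac{1}{17}\right) \left(-7\right) - \frac{564}{7}\right) - 211 = \left(\frac{7}{17} - \frac{564}{7}\right) - 211 = - \frac{9539}{119} - 211 = - \frac{34648}{119}$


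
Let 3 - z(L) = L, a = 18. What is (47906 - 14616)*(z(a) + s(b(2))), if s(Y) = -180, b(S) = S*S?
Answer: -6491550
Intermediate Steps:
b(S) = S²
z(L) = 3 - L
(47906 - 14616)*(z(a) + s(b(2))) = (47906 - 14616)*((3 - 1*18) - 180) = 33290*((3 - 18) - 180) = 33290*(-15 - 180) = 33290*(-195) = -6491550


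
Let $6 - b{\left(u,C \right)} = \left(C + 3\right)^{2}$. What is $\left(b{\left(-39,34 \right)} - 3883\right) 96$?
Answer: $-503616$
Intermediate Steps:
$b{\left(u,C \right)} = 6 - \left(3 + C\right)^{2}$ ($b{\left(u,C \right)} = 6 - \left(C + 3\right)^{2} = 6 - \left(3 + C\right)^{2}$)
$\left(b{\left(-39,34 \right)} - 3883\right) 96 = \left(\left(6 - \left(3 + 34\right)^{2}\right) - 3883\right) 96 = \left(\left(6 - 37^{2}\right) - 3883\right) 96 = \left(\left(6 - 1369\right) - 3883\right) 96 = \left(-1363 - 3883\right) 96 = \left(-5246\right) 96 = -503616$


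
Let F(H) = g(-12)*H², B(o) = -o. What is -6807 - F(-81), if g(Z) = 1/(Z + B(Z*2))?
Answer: -29415/4 ≈ -7353.8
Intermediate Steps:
g(Z) = -1/Z (g(Z) = 1/(Z - Z*2) = 1/(Z - 2*Z) = 1/(-Z) = -1/Z)
F(H) = H²/12 (F(H) = (-1/(-12))*H² = (-1*(-1/12))*H² = H²/12)
-6807 - F(-81) = -6807 - (-81)²/12 = -6807 - 6561/12 = -6807 - 1*2187/4 = -6807 - 2187/4 = -29415/4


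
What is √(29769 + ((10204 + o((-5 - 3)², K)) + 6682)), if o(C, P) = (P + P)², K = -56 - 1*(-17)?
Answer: √52739 ≈ 229.65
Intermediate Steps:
K = -39 (K = -56 + 17 = -39)
o(C, P) = 4*P² (o(C, P) = (2*P)² = 4*P²)
√(29769 + ((10204 + o((-5 - 3)², K)) + 6682)) = √(29769 + ((10204 + 4*(-39)²) + 6682)) = √(29769 + ((10204 + 4*1521) + 6682)) = √(29769 + ((10204 + 6084) + 6682)) = √(29769 + (16288 + 6682)) = √(29769 + 22970) = √52739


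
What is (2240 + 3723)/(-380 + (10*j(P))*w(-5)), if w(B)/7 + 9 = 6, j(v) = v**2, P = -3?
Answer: -5963/2270 ≈ -2.6269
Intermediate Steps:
w(B) = -21 (w(B) = -63 + 7*6 = -63 + 42 = -21)
(2240 + 3723)/(-380 + (10*j(P))*w(-5)) = (2240 + 3723)/(-380 + (10*(-3)**2)*(-21)) = 5963/(-380 + (10*9)*(-21)) = 5963/(-380 + 90*(-21)) = 5963/(-380 - 1890) = 5963/(-2270) = 5963*(-1/2270) = -5963/2270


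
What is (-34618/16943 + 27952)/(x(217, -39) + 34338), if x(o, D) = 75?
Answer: 473556118/583059459 ≈ 0.81219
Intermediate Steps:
(-34618/16943 + 27952)/(x(217, -39) + 34338) = (-34618/16943 + 27952)/(75 + 34338) = (-34618*1/16943 + 27952)/34413 = (-34618/16943 + 27952)*(1/34413) = (473556118/16943)*(1/34413) = 473556118/583059459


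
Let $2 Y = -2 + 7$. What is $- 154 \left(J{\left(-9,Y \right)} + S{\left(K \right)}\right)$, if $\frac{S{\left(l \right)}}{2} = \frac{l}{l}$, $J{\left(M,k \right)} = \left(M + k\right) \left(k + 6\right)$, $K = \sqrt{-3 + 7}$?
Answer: $\frac{16401}{2} \approx 8200.5$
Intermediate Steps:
$Y = \frac{5}{2}$ ($Y = \frac{-2 + 7}{2} = \frac{1}{2} \cdot 5 = \frac{5}{2} \approx 2.5$)
$K = 2$ ($K = \sqrt{4} = 2$)
$J{\left(M,k \right)} = \left(6 + k\right) \left(M + k\right)$ ($J{\left(M,k \right)} = \left(M + k\right) \left(6 + k\right) = \left(6 + k\right) \left(M + k\right)$)
$S{\left(l \right)} = 2$ ($S{\left(l \right)} = 2 \frac{l}{l} = 2 \cdot 1 = 2$)
$- 154 \left(J{\left(-9,Y \right)} + S{\left(K \right)}\right) = - 154 \left(\left(\left(\frac{5}{2}\right)^{2} + 6 \left(-9\right) + 6 \cdot \frac{5}{2} - \frac{45}{2}\right) + 2\right) = - 154 \left(\left(\frac{25}{4} - 54 + 15 - \frac{45}{2}\right) + 2\right) = - 154 \left(- \frac{221}{4} + 2\right) = \left(-154\right) \left(- \frac{213}{4}\right) = \frac{16401}{2}$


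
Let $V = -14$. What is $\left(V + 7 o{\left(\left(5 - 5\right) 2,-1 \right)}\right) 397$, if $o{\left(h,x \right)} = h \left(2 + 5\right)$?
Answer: $-5558$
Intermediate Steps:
$o{\left(h,x \right)} = 7 h$ ($o{\left(h,x \right)} = h 7 = 7 h$)
$\left(V + 7 o{\left(\left(5 - 5\right) 2,-1 \right)}\right) 397 = \left(-14 + 7 \cdot 7 \left(5 - 5\right) 2\right) 397 = \left(-14 + 7 \cdot 7 \cdot 0 \cdot 2\right) 397 = \left(-14 + 7 \cdot 7 \cdot 0\right) 397 = \left(-14 + 7 \cdot 0\right) 397 = \left(-14 + 0\right) 397 = \left(-14\right) 397 = -5558$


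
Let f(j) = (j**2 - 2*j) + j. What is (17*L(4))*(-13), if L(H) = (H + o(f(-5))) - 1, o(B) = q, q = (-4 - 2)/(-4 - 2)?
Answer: -884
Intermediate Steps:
f(j) = j**2 - j
q = 1 (q = -6/(-6) = -6*(-1/6) = 1)
o(B) = 1
L(H) = H (L(H) = (H + 1) - 1 = (1 + H) - 1 = H)
(17*L(4))*(-13) = (17*4)*(-13) = 68*(-13) = -884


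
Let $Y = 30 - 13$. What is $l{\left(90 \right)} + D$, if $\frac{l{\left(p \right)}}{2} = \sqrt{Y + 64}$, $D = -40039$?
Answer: $-40021$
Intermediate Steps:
$Y = 17$ ($Y = 30 - 13 = 17$)
$l{\left(p \right)} = 18$ ($l{\left(p \right)} = 2 \sqrt{17 + 64} = 2 \sqrt{81} = 2 \cdot 9 = 18$)
$l{\left(90 \right)} + D = 18 - 40039 = -40021$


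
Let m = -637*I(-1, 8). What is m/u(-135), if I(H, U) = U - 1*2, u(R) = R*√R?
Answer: -1274*I*√15/2025 ≈ -2.4366*I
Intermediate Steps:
u(R) = R^(3/2)
I(H, U) = -2 + U (I(H, U) = U - 2 = -2 + U)
m = -3822 (m = -637*(-2 + 8) = -637*6 = -3822)
m/u(-135) = -3822*I*√15/6075 = -1274*I*√15/2025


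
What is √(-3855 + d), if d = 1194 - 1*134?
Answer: I*√2795 ≈ 52.868*I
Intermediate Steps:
d = 1060 (d = 1194 - 134 = 1060)
√(-3855 + d) = √(-3855 + 1060) = √(-2795) = I*√2795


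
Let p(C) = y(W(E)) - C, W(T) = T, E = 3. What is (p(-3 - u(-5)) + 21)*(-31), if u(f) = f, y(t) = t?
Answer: -682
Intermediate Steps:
p(C) = 3 - C
(p(-3 - u(-5)) + 21)*(-31) = ((3 - (-3 - 1*(-5))) + 21)*(-31) = ((3 - (-3 + 5)) + 21)*(-31) = ((3 - 1*2) + 21)*(-31) = ((3 - 2) + 21)*(-31) = (1 + 21)*(-31) = 22*(-31) = -682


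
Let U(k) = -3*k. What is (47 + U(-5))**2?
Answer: 3844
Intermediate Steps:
(47 + U(-5))**2 = (47 - 3*(-5))**2 = (47 + 15)**2 = 62**2 = 3844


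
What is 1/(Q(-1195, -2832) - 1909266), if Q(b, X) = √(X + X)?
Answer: -318211/607549444070 - I*√354/911324166105 ≈ -5.2376e-7 - 2.0646e-11*I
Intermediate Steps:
Q(b, X) = √2*√X (Q(b, X) = √(2*X) = √2*√X)
1/(Q(-1195, -2832) - 1909266) = 1/(√2*√(-2832) - 1909266) = 1/(√2*(4*I*√177) - 1909266) = 1/(4*I*√354 - 1909266) = 1/(-1909266 + 4*I*√354)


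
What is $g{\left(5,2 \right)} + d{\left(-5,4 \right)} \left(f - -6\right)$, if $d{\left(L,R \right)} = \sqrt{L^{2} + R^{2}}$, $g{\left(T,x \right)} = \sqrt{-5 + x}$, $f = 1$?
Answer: $7 \sqrt{41} + i \sqrt{3} \approx 44.822 + 1.732 i$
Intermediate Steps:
$g{\left(5,2 \right)} + d{\left(-5,4 \right)} \left(f - -6\right) = \sqrt{-5 + 2} + \sqrt{\left(-5\right)^{2} + 4^{2}} \left(1 - -6\right) = \sqrt{-3} + \sqrt{25 + 16} \left(1 + 6\right) = i \sqrt{3} + \sqrt{41} \cdot 7 = i \sqrt{3} + 7 \sqrt{41} = 7 \sqrt{41} + i \sqrt{3}$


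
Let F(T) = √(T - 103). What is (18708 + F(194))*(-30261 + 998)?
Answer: -547452204 - 29263*√91 ≈ -5.4773e+8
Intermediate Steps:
F(T) = √(-103 + T)
(18708 + F(194))*(-30261 + 998) = (18708 + √(-103 + 194))*(-30261 + 998) = (18708 + √91)*(-29263) = -547452204 - 29263*√91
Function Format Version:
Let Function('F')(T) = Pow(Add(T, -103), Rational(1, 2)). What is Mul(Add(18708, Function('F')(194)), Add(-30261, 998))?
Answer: Add(-547452204, Mul(-29263, Pow(91, Rational(1, 2)))) ≈ -5.4773e+8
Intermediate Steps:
Function('F')(T) = Pow(Add(-103, T), Rational(1, 2))
Mul(Add(18708, Function('F')(194)), Add(-30261, 998)) = Mul(Add(18708, Pow(Add(-103, 194), Rational(1, 2))), Add(-30261, 998)) = Mul(Add(18708, Pow(91, Rational(1, 2))), -29263) = Add(-547452204, Mul(-29263, Pow(91, Rational(1, 2))))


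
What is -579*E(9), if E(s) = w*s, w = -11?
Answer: 57321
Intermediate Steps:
E(s) = -11*s
-579*E(9) = -579*(-11*9) = -579*(-99) = -1*(-57321) = 57321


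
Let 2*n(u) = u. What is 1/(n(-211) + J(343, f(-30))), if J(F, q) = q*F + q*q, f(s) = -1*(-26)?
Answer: 2/18977 ≈ 0.00010539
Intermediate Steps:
n(u) = u/2
f(s) = 26
J(F, q) = q**2 + F*q (J(F, q) = F*q + q**2 = q**2 + F*q)
1/(n(-211) + J(343, f(-30))) = 1/((1/2)*(-211) + 26*(343 + 26)) = 1/(-211/2 + 26*369) = 1/(-211/2 + 9594) = 1/(18977/2) = 2/18977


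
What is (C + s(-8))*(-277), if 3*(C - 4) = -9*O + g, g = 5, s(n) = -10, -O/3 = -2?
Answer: 18559/3 ≈ 6186.3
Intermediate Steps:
O = 6 (O = -3*(-2) = 6)
C = -37/3 (C = 4 + (-9*6 + 5)/3 = 4 + (-54 + 5)/3 = 4 + (⅓)*(-49) = 4 - 49/3 = -37/3 ≈ -12.333)
(C + s(-8))*(-277) = (-37/3 - 10)*(-277) = -67/3*(-277) = 18559/3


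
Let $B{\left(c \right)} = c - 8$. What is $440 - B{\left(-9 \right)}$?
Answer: $457$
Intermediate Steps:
$B{\left(c \right)} = -8 + c$
$440 - B{\left(-9 \right)} = 440 - \left(-8 - 9\right) = 440 - -17 = 440 + 17 = 457$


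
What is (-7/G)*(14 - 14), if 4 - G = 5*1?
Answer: 0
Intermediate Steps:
G = -1 (G = 4 - 5 = -1)
(-7/G)*(14 - 14) = (-7/(-1))*(14 - 14) = -7*(-1)*0 = 7*0 = 0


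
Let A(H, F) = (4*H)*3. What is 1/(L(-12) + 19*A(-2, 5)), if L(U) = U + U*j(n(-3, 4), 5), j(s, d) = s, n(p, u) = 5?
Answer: -1/528 ≈ -0.0018939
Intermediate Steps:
A(H, F) = 12*H
L(U) = 6*U (L(U) = U + U*5 = U + 5*U = 6*U)
1/(L(-12) + 19*A(-2, 5)) = 1/(6*(-12) + 19*(12*(-2))) = 1/(-72 + 19*(-24)) = 1/(-72 - 456) = 1/(-528) = -1/528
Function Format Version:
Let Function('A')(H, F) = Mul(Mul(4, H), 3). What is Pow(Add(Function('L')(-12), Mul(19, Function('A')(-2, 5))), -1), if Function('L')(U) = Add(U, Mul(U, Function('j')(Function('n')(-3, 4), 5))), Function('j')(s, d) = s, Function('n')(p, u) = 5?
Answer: Rational(-1, 528) ≈ -0.0018939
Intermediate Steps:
Function('A')(H, F) = Mul(12, H)
Function('L')(U) = Mul(6, U) (Function('L')(U) = Add(U, Mul(U, 5)) = Add(U, Mul(5, U)) = Mul(6, U))
Pow(Add(Function('L')(-12), Mul(19, Function('A')(-2, 5))), -1) = Pow(Add(Mul(6, -12), Mul(19, Mul(12, -2))), -1) = Pow(Add(-72, Mul(19, -24)), -1) = Pow(Add(-72, -456), -1) = Pow(-528, -1) = Rational(-1, 528)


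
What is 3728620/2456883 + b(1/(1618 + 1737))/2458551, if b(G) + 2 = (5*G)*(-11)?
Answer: 186395615336737/122820900516171 ≈ 1.5176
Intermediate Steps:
b(G) = -2 - 55*G (b(G) = -2 + (5*G)*(-11) = -2 - 55*G)
3728620/2456883 + b(1/(1618 + 1737))/2458551 = 3728620/2456883 + (-2 - 55/(1618 + 1737))/2458551 = 3728620*(1/2456883) + (-2 - 55/3355)*(1/2458551) = 3728620/2456883 + (-2 - 55*1/3355)*(1/2458551) = 3728620/2456883 + (-2 - 1/61)*(1/2458551) = 3728620/2456883 - 123/61*1/2458551 = 3728620/2456883 - 41/49990537 = 186395615336737/122820900516171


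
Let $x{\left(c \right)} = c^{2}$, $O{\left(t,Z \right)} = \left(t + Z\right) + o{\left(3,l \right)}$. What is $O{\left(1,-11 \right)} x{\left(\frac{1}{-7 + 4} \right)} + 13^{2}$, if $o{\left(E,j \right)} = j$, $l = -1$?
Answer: $\frac{1510}{9} \approx 167.78$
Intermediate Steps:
$O{\left(t,Z \right)} = -1 + Z + t$ ($O{\left(t,Z \right)} = \left(t + Z\right) - 1 = \left(Z + t\right) - 1 = -1 + Z + t$)
$O{\left(1,-11 \right)} x{\left(\frac{1}{-7 + 4} \right)} + 13^{2} = \left(-1 - 11 + 1\right) \left(\frac{1}{-7 + 4}\right)^{2} + 13^{2} = - 11 \left(\frac{1}{-3}\right)^{2} + 169 = - 11 \left(- \frac{1}{3}\right)^{2} + 169 = \left(-11\right) \frac{1}{9} + 169 = - \frac{11}{9} + 169 = \frac{1510}{9}$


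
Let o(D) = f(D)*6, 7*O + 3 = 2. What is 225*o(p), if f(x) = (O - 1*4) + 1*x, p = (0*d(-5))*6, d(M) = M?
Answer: -39150/7 ≈ -5592.9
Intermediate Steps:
O = -⅐ (O = -3/7 + (⅐)*2 = -3/7 + 2/7 = -⅐ ≈ -0.14286)
p = 0 (p = (0*(-5))*6 = 0*6 = 0)
f(x) = -29/7 + x (f(x) = (-⅐ - 1*4) + 1*x = (-⅐ - 4) + x = -29/7 + x)
o(D) = -174/7 + 6*D (o(D) = (-29/7 + D)*6 = -174/7 + 6*D)
225*o(p) = 225*(-174/7 + 6*0) = 225*(-174/7 + 0) = 225*(-174/7) = -39150/7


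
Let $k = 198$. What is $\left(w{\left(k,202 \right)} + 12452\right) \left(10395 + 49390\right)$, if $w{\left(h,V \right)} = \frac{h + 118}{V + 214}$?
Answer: $\frac{77426776295}{104} \approx 7.4449 \cdot 10^{8}$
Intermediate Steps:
$w{\left(h,V \right)} = \frac{118 + h}{214 + V}$
$\left(w{\left(k,202 \right)} + 12452\right) \left(10395 + 49390\right) = \left(\frac{118 + 198}{214 + 202} + 12452\right) \left(10395 + 49390\right) = \left(\frac{1}{416} \cdot 316 + 12452\right) 59785 = \left(\frac{79}{104} + 12452\right) 59785 = \frac{1295087}{104} \cdot 59785 = \frac{77426776295}{104}$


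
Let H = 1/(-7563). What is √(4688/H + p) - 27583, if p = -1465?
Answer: -27583 + I*√35456809 ≈ -27583.0 + 5954.6*I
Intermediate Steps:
H = -1/7563 ≈ -0.00013222
√(4688/H + p) - 27583 = √(4688/(-1/7563) - 1465) - 27583 = √(4688*(-7563) - 1465) - 27583 = √(-35455344 - 1465) - 27583 = √(-35456809) - 27583 = I*√35456809 - 27583 = -27583 + I*√35456809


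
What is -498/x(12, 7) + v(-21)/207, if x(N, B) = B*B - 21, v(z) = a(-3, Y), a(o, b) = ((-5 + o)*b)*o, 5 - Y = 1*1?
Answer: -16733/966 ≈ -17.322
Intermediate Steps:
Y = 4 (Y = 5 - 1 = 4)
a(o, b) = b*o*(-5 + o) (a(o, b) = (b*(-5 + o))*o = b*o*(-5 + o))
v(z) = 96 (v(z) = 4*(-3)*(-5 - 3) = 4*(-3)*(-8) = 96)
x(N, B) = -21 + B² (x(N, B) = B² - 21 = -21 + B²)
-498/x(12, 7) + v(-21)/207 = -498/(-21 + 7²) + 96/207 = -498/(-21 + 49) + 96*(1/207) = -498/28 + 32/69 = -498*1/28 + 32/69 = -249/14 + 32/69 = -16733/966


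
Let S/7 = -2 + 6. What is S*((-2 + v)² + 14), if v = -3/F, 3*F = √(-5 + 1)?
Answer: -63 - 504*I ≈ -63.0 - 504.0*I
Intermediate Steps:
F = 2*I/3 (F = √(-5 + 1)/3 = √(-4)/3 = (2*I)/3 = 2*I/3 ≈ 0.66667*I)
v = 9*I/2 (v = -3*(-3*I/2) = -(-9)*I/2 = 9*I/2 ≈ 4.5*I)
S = 28 (S = 7*(-2 + 6) = 7*4 = 28)
S*((-2 + v)² + 14) = 28*((-2 + 9*I/2)² + 14) = 28*(14 + (-2 + 9*I/2)²) = 392 + 28*(-2 + 9*I/2)²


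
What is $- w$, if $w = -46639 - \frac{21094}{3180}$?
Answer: $\frac{1399369}{30} \approx 46646.0$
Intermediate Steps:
$w = - \frac{1399369}{30}$ ($w = -46639 - \frac{199}{30} = - \frac{1399369}{30} \approx -46646.0$)
$- w = \left(-1\right) \left(- \frac{1399369}{30}\right) = \frac{1399369}{30}$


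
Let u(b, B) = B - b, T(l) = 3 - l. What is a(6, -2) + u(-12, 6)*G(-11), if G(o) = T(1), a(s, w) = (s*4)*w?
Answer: -12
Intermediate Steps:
a(s, w) = 4*s*w (a(s, w) = (4*s)*w = 4*s*w)
G(o) = 2 (G(o) = 3 - 1*1 = 3 - 1 = 2)
a(6, -2) + u(-12, 6)*G(-11) = 4*6*(-2) + (6 - 1*(-12))*2 = -48 + (6 + 12)*2 = -48 + 18*2 = -48 + 36 = -12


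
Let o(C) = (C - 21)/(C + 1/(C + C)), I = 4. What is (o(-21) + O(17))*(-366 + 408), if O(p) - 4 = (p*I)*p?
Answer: 43093848/883 ≈ 48804.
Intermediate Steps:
o(C) = (-21 + C)/(C + 1/(2*C))
O(p) = 4 + 4*p² (O(p) = 4 + (p*4)*p = 4 + (4*p)*p = 4 + 4*p²)
(o(-21) + O(17))*(-366 + 408) = (2*(-21)*(-21 - 21)/(1 + 2*(-21)²) + (4 + 4*17²))*(-366 + 408) = (2*(-21)*(-42)/(1 + 2*441) + (4 + 4*289))*42 = (2*(-21)*(-42)/(1 + 882) + (4 + 1156))*42 = (2*(-21)*(-42)/883 + 1160)*42 = (2*(-21)*(1/883)*(-42) + 1160)*42 = (1764/883 + 1160)*42 = (1026044/883)*42 = 43093848/883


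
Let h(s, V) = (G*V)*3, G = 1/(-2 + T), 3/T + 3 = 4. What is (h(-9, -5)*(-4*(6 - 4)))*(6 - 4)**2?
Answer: 480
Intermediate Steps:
T = 3 (T = 3/(-3 + 4) = 3/1 = 3*1 = 3)
G = 1 (G = 1/(-2 + 3) = 1/1 = 1)
h(s, V) = 3*V (h(s, V) = (1*V)*3 = V*3 = 3*V)
(h(-9, -5)*(-4*(6 - 4)))*(6 - 4)**2 = ((3*(-5))*(-4*(6 - 4)))*(6 - 4)**2 = -(-60)*2*2**2 = -15*(-8)*4 = 120*4 = 480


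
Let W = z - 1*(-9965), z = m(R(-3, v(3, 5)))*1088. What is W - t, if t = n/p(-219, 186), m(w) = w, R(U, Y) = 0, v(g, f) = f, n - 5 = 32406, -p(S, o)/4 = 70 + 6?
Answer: 3061771/304 ≈ 10072.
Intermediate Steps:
p(S, o) = -304 (p(S, o) = -4*(70 + 6) = -4*76 = -304)
n = 32411 (n = 5 + 32406 = 32411)
z = 0 (z = 0*1088 = 0)
W = 9965 (W = 0 - 1*(-9965) = 0 + 9965 = 9965)
t = -32411/304 (t = 32411/(-304) = 32411*(-1/304) = -32411/304 ≈ -106.62)
W - t = 9965 - 1*(-32411/304) = 9965 + 32411/304 = 3061771/304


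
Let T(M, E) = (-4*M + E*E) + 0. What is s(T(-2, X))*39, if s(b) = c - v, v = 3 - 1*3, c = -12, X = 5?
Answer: -468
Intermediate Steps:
v = 0 (v = 3 - 3 = 0)
T(M, E) = E² - 4*M (T(M, E) = (-4*M + E²) + 0 = (E² - 4*M) + 0 = E² - 4*M)
s(b) = -12 (s(b) = -12 - 1*0 = -12 + 0 = -12)
s(T(-2, X))*39 = -12*39 = -468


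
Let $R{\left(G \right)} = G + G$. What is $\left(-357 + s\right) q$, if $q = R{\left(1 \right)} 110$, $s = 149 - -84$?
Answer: $-27280$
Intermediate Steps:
$s = 233$ ($s = 149 + 84 = 233$)
$R{\left(G \right)} = 2 G$
$q = 220$ ($q = 2 \cdot 1 \cdot 110 = 2 \cdot 110 = 220$)
$\left(-357 + s\right) q = \left(-357 + 233\right) 220 = \left(-124\right) 220 = -27280$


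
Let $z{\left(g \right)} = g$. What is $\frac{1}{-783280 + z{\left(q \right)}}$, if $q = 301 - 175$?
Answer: $- \frac{1}{783154} \approx -1.2769 \cdot 10^{-6}$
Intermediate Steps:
$q = 126$
$\frac{1}{-783280 + z{\left(q \right)}} = \frac{1}{-783280 + 126} = \frac{1}{-783154} = - \frac{1}{783154}$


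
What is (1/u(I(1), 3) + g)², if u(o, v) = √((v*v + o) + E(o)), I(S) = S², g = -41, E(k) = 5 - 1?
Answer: (574 - √14)²/196 ≈ 1659.2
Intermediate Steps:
E(k) = 4
u(o, v) = √(4 + o + v²) (u(o, v) = √((v*v + o) + 4) = √((v² + o) + 4) = √((o + v²) + 4) = √(4 + o + v²))
(1/u(I(1), 3) + g)² = (1/(√(4 + 1² + 3²)) - 41)² = (1/(√(4 + 1 + 9)) - 41)² = (1/(√14) - 41)² = (√14/14 - 41)² = (-41 + √14/14)²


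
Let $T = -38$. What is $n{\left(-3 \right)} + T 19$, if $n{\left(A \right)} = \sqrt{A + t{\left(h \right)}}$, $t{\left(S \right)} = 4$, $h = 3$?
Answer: $-721$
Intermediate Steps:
$n{\left(A \right)} = \sqrt{4 + A}$ ($n{\left(A \right)} = \sqrt{A + 4} = \sqrt{4 + A}$)
$n{\left(-3 \right)} + T 19 = \sqrt{4 - 3} - 722 = \sqrt{1} - 722 = 1 - 722 = -721$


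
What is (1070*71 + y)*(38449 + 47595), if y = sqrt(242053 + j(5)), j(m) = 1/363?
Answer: 6536762680 + 172088*sqrt(65898930)/33 ≈ 6.5791e+9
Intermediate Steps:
j(m) = 1/363
y = 2*sqrt(65898930)/33 (y = sqrt(242053 + 1/363) = sqrt(87865240/363) = 2*sqrt(65898930)/33 ≈ 491.99)
(1070*71 + y)*(38449 + 47595) = (1070*71 + 2*sqrt(65898930)/33)*(38449 + 47595) = (75970 + 2*sqrt(65898930)/33)*86044 = 6536762680 + 172088*sqrt(65898930)/33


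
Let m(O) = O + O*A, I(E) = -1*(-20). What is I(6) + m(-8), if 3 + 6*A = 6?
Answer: 8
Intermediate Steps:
I(E) = 20
A = ½ (A = -½ + (⅙)*6 = -½ + 1 = ½ ≈ 0.50000)
m(O) = 3*O/2 (m(O) = O + O*(½) = O + O/2 = 3*O/2)
I(6) + m(-8) = 20 + (3/2)*(-8) = 20 - 12 = 8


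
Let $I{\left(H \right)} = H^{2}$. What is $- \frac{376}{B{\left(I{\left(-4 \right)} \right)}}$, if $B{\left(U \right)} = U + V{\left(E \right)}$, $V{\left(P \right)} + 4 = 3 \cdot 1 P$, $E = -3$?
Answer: $- \frac{376}{3} \approx -125.33$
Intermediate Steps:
$V{\left(P \right)} = -4 + 3 P$ ($V{\left(P \right)} = -4 + 3 \cdot 1 P = -4 + 3 P$)
$B{\left(U \right)} = -13 + U$ ($B{\left(U \right)} = U + \left(-4 + 3 \left(-3\right)\right) = U - 13 = -13 + U$)
$- \frac{376}{B{\left(I{\left(-4 \right)} \right)}} = - \frac{376}{-13 + \left(-4\right)^{2}} = - \frac{376}{-13 + 16} = - \frac{376}{3}$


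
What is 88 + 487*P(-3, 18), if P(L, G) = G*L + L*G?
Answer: -52508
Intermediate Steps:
P(L, G) = 2*G*L (P(L, G) = G*L + G*L = 2*G*L)
88 + 487*P(-3, 18) = 88 + 487*(2*18*(-3)) = 88 + 487*(-108) = 88 - 52596 = -52508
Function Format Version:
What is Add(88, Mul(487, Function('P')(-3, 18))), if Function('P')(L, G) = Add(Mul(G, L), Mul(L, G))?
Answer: -52508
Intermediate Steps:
Function('P')(L, G) = Mul(2, G, L) (Function('P')(L, G) = Add(Mul(G, L), Mul(G, L)) = Mul(2, G, L))
Add(88, Mul(487, Function('P')(-3, 18))) = Add(88, Mul(487, Mul(2, 18, -3))) = Add(88, Mul(487, -108)) = Add(88, -52596) = -52508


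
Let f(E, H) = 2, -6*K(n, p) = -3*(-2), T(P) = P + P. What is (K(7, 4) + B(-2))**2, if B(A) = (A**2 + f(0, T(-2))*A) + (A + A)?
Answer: 25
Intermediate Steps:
T(P) = 2*P
K(n, p) = -1 (K(n, p) = -(-1)*(-2)/2 = -1/6*6 = -1)
B(A) = A**2 + 4*A (B(A) = (A**2 + 2*A) + (A + A) = (A**2 + 2*A) + 2*A = A**2 + 4*A)
(K(7, 4) + B(-2))**2 = (-1 - 2*(4 - 2))**2 = (-1 - 2*2)**2 = (-1 - 4)**2 = (-5)**2 = 25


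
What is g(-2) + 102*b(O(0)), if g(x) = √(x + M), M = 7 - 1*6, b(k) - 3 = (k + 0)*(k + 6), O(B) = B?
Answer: 306 + I ≈ 306.0 + 1.0*I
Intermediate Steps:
b(k) = 3 + k*(6 + k) (b(k) = 3 + (k + 0)*(k + 6) = 3 + k*(6 + k))
M = 1 (M = 7 - 6 = 1)
g(x) = √(1 + x) (g(x) = √(x + 1) = √(1 + x))
g(-2) + 102*b(O(0)) = √(1 - 2) + 102*(3 + 0² + 6*0) = √(-1) + 102*(3 + 0 + 0) = I + 102*3 = I + 306 = 306 + I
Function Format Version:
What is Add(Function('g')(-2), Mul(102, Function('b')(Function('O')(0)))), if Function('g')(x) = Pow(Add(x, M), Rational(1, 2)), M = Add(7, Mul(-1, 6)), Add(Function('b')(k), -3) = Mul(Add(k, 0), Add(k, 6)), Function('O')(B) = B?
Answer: Add(306, I) ≈ Add(306.00, Mul(1.0000, I))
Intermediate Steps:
Function('b')(k) = Add(3, Mul(k, Add(6, k))) (Function('b')(k) = Add(3, Mul(Add(k, 0), Add(k, 6))) = Add(3, Mul(k, Add(6, k))))
M = 1 (M = Add(7, -6) = 1)
Function('g')(x) = Pow(Add(1, x), Rational(1, 2)) (Function('g')(x) = Pow(Add(x, 1), Rational(1, 2)) = Pow(Add(1, x), Rational(1, 2)))
Add(Function('g')(-2), Mul(102, Function('b')(Function('O')(0)))) = Add(Pow(Add(1, -2), Rational(1, 2)), Mul(102, Add(3, Pow(0, 2), Mul(6, 0)))) = Add(Pow(-1, Rational(1, 2)), Mul(102, Add(3, 0, 0))) = Add(I, Mul(102, 3)) = Add(I, 306) = Add(306, I)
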